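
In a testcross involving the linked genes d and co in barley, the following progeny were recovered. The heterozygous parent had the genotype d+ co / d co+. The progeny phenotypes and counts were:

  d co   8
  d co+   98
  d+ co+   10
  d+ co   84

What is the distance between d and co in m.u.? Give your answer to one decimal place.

9.0 m.u.

The recombinant classes are d+ co+ and d co: 10 + 8 = 18.
Recombination frequency = 18/200 = 0.0900 ≈ 9.0%, i.e. 9.0 m.u.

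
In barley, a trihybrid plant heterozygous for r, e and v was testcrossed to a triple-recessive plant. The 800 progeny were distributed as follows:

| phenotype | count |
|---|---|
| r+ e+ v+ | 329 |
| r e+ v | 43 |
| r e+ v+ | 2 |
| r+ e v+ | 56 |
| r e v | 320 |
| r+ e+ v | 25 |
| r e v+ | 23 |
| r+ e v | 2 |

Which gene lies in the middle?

r

The two most frequent reciprocal classes, r e v and r+ e+ v+, are the parental types, so the F1 was r e v / r+ e+ v+.
The two rarest classes, r+ e v and r e+ v+, are the double crossovers. Comparing them with the parentals, only the r allele has switched, so r is the middle locus and the order is e – r – v.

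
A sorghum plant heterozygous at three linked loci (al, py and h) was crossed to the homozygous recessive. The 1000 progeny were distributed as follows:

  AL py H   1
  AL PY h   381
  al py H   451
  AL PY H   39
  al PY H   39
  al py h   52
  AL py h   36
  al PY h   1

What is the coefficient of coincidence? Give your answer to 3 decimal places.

0.279

The two most frequent reciprocal classes, al py H and AL PY h, are the parental types, so the F1 was al py H / AL PY h.
The two rarest classes, AL py H and al PY h, are the double crossovers. Comparing them with the parentals, only the al allele has switched, so al is the middle locus and the order is py – al – h.
py–al: (75 + 2)/1000 = 0.0770; al–h: (91 + 2)/1000 = 0.0930.
Expected DCO frequency = 0.0770 × 0.0930 ≈ 0.00716; observed = 2/1000 ≈ 0.00200.
Coefficient of coincidence = 0.00200/0.00716 ≈ 0.279.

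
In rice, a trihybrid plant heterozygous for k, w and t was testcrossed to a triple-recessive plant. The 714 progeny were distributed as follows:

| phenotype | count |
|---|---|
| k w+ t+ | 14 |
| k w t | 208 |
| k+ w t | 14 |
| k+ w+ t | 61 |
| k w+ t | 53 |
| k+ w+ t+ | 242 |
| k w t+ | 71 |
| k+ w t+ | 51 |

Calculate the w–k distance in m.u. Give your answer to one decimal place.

The two most frequent reciprocal classes, k w t and k+ w+ t+, are the parental types, so the F1 was k w t / k+ w+ t+.
The two rarest classes, k+ w t and k w+ t+, are the double crossovers. Comparing them with the parentals, only the k allele has switched, so k is the middle locus and the order is w – k – t.
Crossovers in the w–k interval produce the single-crossover classes k w+ t and k+ w t+ (53 + 51 = 104) plus the double crossovers (28).
RF(w–k) = (104 + 28) / 714 = 132/714 = 0.1849 → 18.5 m.u.

18.5 m.u.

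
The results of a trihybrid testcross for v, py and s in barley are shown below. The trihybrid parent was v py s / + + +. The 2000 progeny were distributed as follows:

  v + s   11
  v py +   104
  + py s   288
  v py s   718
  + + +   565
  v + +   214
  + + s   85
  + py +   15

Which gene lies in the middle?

The two rarest classes, v + s and + py +, are the double crossovers. Comparing them with the parentals, only the py allele has switched, so py is the middle locus and the order is s – py – v.

py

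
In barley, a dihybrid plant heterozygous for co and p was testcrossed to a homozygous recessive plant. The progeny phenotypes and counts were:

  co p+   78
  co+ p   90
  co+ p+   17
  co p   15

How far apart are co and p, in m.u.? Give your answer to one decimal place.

16.0 m.u.

The two most frequent classes, co+ p (90) and co p+ (78), are the parental types, so the F1 was co+ p / co p+.
The recombinant classes are co+ p+ and co p: 17 + 15 = 32.
Recombination frequency = 32/200 = 0.1600 ≈ 16.0%, i.e. 16.0 m.u.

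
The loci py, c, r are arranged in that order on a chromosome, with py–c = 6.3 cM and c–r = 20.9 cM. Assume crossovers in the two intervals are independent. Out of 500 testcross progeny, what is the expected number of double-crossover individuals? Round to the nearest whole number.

Map distances give recombination frequencies of 0.063 and 0.209 for the two intervals.
With no interference, expected double-crossover frequency = 0.063 × 0.209 = 0.01317.
Expected number = 0.01317 × 500 = 6.58 ≈ 7.

7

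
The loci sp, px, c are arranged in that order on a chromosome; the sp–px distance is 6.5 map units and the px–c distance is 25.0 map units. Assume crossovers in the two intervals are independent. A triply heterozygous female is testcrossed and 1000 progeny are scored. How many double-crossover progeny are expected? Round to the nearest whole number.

16

Map distances give recombination frequencies of 0.065 and 0.250 for the two intervals.
With no interference, expected double-crossover frequency = 0.065 × 0.250 = 0.01625.
Expected number = 0.01625 × 1000 = 16.25 ≈ 16.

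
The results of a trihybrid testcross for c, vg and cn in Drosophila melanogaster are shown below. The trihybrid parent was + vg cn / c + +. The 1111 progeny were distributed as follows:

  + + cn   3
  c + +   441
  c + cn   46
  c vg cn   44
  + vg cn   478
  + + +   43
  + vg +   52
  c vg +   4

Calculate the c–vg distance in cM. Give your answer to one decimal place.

The two rarest classes, + + cn and c vg +, are the double crossovers. Comparing them with the parentals, only the vg allele has switched, so vg is the middle locus and the order is c – vg – cn.
Crossovers in the c–vg interval produce the single-crossover classes c vg cn and + + + (44 + 43 = 87) plus the double crossovers (7).
RF(c–vg) = (87 + 7) / 1111 = 94/1111 = 0.0846 → 8.5 cM.

8.5 cM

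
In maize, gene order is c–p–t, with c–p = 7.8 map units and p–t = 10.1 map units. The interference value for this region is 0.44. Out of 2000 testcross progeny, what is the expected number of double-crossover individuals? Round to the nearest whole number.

9

Map distances give recombination frequencies of 0.078 and 0.101 for the two intervals.
With interference 0.44 (so coincidence = 0.56), expected double-crossover frequency = 0.078 × 0.101 × 0.56 = 0.00441.
Expected number = 0.00441 × 2000 = 8.82 ≈ 9.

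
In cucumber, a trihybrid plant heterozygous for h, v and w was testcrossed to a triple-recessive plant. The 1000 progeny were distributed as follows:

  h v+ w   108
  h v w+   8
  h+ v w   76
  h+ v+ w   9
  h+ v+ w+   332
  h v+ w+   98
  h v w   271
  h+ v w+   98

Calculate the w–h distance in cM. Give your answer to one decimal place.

19.1 cM

The two most frequent reciprocal classes, h v w and h+ v+ w+, are the parental types, so the F1 was h v w / h+ v+ w+.
The two rarest classes, h v w+ and h+ v+ w, are the double crossovers. Comparing them with the parentals, only the w allele has switched, so w is the middle locus and the order is v – w – h.
Crossovers in the w–h interval produce the single-crossover classes h+ v w and h v+ w+ (76 + 98 = 174) plus the double crossovers (17).
RF(w–h) = (174 + 17) / 1000 = 191/1000 = 0.1910 → 19.1 cM.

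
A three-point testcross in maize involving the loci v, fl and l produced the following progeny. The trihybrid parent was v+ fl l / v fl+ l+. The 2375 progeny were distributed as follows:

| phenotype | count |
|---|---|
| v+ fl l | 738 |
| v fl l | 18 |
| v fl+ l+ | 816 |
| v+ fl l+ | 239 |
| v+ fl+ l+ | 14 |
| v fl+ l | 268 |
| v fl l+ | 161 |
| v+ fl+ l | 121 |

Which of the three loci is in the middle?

v

The two rarest classes, v fl l and v+ fl+ l+, are the double crossovers. Comparing them with the parentals, only the v allele has switched, so v is the middle locus and the order is l – v – fl.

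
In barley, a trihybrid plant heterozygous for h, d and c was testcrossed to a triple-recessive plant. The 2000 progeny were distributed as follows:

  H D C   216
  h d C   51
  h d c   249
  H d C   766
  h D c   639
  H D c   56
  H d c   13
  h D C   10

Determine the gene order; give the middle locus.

The two most frequent reciprocal classes, h D c and H d C, are the parental types, so the F1 was h D c / H d C.
The two rarest classes, h D C and H d c, are the double crossovers. Comparing them with the parentals, only the c allele has switched, so c is the middle locus and the order is d – c – h.

c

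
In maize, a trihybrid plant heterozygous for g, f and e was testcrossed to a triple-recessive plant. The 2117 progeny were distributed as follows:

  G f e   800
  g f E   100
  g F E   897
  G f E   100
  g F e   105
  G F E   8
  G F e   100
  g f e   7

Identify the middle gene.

The two most frequent reciprocal classes, g F E and G f e, are the parental types, so the F1 was g F E / G f e.
The two rarest classes, G F E and g f e, are the double crossovers. Comparing them with the parentals, only the g allele has switched, so g is the middle locus and the order is e – g – f.

g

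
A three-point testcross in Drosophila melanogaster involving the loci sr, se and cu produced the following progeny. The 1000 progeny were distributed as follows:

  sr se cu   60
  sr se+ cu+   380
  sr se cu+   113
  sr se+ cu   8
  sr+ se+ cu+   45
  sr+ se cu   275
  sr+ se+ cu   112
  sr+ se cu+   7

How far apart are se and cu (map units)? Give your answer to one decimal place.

24.0 map units

The two most frequent reciprocal classes, sr se+ cu+ and sr+ se cu, are the parental types, so the F1 was sr se+ cu+ / sr+ se cu.
The two rarest classes, sr se+ cu and sr+ se cu+, are the double crossovers. Comparing them with the parentals, only the cu allele has switched, so cu is the middle locus and the order is se – cu – sr.
Crossovers in the se–cu interval produce the single-crossover classes sr se cu+ and sr+ se+ cu (113 + 112 = 225) plus the double crossovers (15).
RF(se–cu) = (225 + 15) / 1000 = 240/1000 = 0.2400 → 24.0 map units.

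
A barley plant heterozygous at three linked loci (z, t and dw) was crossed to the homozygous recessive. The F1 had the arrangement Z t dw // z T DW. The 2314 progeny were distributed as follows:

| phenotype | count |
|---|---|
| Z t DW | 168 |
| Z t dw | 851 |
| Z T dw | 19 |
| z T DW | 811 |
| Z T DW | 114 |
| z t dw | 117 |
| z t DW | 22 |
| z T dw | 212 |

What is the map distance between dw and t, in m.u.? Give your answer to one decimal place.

18.2 m.u.

The two rarest classes, Z T dw and z t DW, are the double crossovers. Comparing them with the parentals, only the t allele has switched, so t is the middle locus and the order is z – t – dw.
Crossovers in the t–dw interval produce the single-crossover classes Z t DW and z T dw (168 + 212 = 380) plus the double crossovers (41).
RF(t–dw) = (380 + 41) / 2314 = 421/2314 = 0.1819 → 18.2 m.u.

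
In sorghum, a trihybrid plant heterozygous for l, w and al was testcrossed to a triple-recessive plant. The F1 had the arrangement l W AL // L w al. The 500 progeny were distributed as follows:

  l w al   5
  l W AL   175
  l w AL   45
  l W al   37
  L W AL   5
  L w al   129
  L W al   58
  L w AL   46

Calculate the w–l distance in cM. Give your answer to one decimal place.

The two rarest classes, L W AL and l w al, are the double crossovers. Comparing them with the parentals, only the l allele has switched, so l is the middle locus and the order is w – l – al.
Crossovers in the w–l interval produce the single-crossover classes l w AL and L W al (45 + 58 = 103) plus the double crossovers (10).
RF(w–l) = (103 + 10) / 500 = 113/500 = 0.2260 → 22.6 cM.

22.6 cM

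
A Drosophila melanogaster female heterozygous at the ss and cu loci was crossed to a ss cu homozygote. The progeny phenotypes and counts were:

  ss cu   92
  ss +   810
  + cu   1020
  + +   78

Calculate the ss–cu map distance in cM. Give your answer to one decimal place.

The two most frequent classes, + cu (1020) and ss + (810), are the parental types, so the F1 was + cu / ss +.
The recombinant classes are + + and ss cu: 78 + 92 = 170.
Recombination frequency = 170/2000 = 0.0850 ≈ 8.5%, i.e. 8.5 cM.

8.5 cM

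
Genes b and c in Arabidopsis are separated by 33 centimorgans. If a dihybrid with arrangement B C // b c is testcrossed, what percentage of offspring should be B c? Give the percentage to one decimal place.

16.5%

A map distance of 33 centimorgans corresponds to a recombination frequency of 0.330.
The F1 is B C / b c, so B c is a recombinant gamete class with expected frequency r/2 = 0.330/2 = 0.1650.
That is 0.1650 = 16.5% of the progeny.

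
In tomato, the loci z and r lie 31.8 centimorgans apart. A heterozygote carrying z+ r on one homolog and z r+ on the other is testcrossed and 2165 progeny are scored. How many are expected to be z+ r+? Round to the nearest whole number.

A map distance of 31.8 centimorgans corresponds to a recombination frequency of 0.318.
The F1 is z+ r / z r+, so z+ r+ is a recombinant gamete class with expected frequency r/2 = 0.318/2 = 0.1590.
Expected number = 0.1590 × 2165 = 344.24 ≈ 344.

344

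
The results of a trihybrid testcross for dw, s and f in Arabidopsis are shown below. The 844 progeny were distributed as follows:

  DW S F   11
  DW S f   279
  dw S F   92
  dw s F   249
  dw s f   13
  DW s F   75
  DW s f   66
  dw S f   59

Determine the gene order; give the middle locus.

f

The two most frequent reciprocal classes, DW S f and dw s F, are the parental types, so the F1 was DW S f / dw s F.
The two rarest classes, DW S F and dw s f, are the double crossovers. Comparing them with the parentals, only the f allele has switched, so f is the middle locus and the order is s – f – dw.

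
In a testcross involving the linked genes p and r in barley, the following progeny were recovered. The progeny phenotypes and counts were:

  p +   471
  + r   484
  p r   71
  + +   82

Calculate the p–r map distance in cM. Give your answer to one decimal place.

The two most frequent classes, + r (484) and p + (471), are the parental types, so the F1 was + r / p +.
The recombinant classes are + + and p r: 82 + 71 = 153.
Recombination frequency = 153/1108 = 0.1381 ≈ 13.8%, i.e. 13.8 cM.

13.8 cM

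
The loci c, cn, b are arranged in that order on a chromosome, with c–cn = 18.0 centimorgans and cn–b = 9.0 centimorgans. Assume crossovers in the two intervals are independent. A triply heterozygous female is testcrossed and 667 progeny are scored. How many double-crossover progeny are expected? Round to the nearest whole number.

11

Map distances give recombination frequencies of 0.180 and 0.090 for the two intervals.
With no interference, expected double-crossover frequency = 0.180 × 0.090 = 0.01620.
Expected number = 0.01620 × 667 = 10.81 ≈ 11.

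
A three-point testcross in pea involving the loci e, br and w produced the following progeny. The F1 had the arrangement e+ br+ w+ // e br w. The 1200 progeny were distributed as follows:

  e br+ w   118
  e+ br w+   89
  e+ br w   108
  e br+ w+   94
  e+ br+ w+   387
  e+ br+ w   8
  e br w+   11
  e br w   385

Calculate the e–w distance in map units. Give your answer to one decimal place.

The two rarest classes, e+ br+ w and e br w+, are the double crossovers. Comparing them with the parentals, only the w allele has switched, so w is the middle locus and the order is e – w – br.
Crossovers in the e–w interval produce the single-crossover classes e br+ w+ and e+ br w (94 + 108 = 202) plus the double crossovers (19).
RF(e–w) = (202 + 19) / 1200 = 221/1200 = 0.1842 → 18.4 map units.

18.4 map units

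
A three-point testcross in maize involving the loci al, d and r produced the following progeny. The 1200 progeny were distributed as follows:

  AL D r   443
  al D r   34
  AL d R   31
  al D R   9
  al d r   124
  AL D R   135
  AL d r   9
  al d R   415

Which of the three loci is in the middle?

d

The two most frequent reciprocal classes, AL D r and al d R, are the parental types, so the F1 was AL D r / al d R.
The two rarest classes, AL d r and al D R, are the double crossovers. Comparing them with the parentals, only the d allele has switched, so d is the middle locus and the order is al – d – r.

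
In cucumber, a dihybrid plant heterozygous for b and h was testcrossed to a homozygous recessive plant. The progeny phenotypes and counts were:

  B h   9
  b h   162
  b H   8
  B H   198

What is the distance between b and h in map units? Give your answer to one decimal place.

The two most frequent classes, B H (198) and b h (162), are the parental types, so the F1 was B H / b h.
The recombinant classes are B h and b H: 9 + 8 = 17.
Recombination frequency = 17/377 = 0.0451 ≈ 4.5%, i.e. 4.5 map units.

4.5 map units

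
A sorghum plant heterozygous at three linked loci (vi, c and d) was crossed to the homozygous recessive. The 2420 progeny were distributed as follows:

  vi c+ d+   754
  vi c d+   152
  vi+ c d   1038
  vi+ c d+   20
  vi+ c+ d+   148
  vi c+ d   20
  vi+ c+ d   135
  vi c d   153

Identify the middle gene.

d

The two most frequent reciprocal classes, vi+ c d and vi c+ d+, are the parental types, so the F1 was vi+ c d / vi c+ d+.
The two rarest classes, vi+ c d+ and vi c+ d, are the double crossovers. Comparing them with the parentals, only the d allele has switched, so d is the middle locus and the order is vi – d – c.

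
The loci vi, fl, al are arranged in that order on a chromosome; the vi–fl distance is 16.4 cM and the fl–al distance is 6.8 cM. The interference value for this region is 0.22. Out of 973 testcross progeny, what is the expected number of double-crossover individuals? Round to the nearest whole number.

Map distances give recombination frequencies of 0.164 and 0.068 for the two intervals.
With interference 0.22 (so coincidence = 0.78), expected double-crossover frequency = 0.164 × 0.068 × 0.78 = 0.00870.
Expected number = 0.00870 × 973 = 8.46 ≈ 8.

8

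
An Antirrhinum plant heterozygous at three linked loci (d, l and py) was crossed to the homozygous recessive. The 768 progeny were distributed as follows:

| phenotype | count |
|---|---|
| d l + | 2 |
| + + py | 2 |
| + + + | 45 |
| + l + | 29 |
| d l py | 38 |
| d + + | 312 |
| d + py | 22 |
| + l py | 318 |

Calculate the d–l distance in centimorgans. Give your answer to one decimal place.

11.3 centimorgans

The two most frequent reciprocal classes, d + + and + l py, are the parental types, so the F1 was d + + / + l py.
The two rarest classes, d l + and + + py, are the double crossovers. Comparing them with the parentals, only the l allele has switched, so l is the middle locus and the order is d – l – py.
Crossovers in the d–l interval produce the single-crossover classes + + + and d l py (45 + 38 = 83) plus the double crossovers (4).
RF(d–l) = (83 + 4) / 768 = 87/768 = 0.1133 → 11.3 centimorgans.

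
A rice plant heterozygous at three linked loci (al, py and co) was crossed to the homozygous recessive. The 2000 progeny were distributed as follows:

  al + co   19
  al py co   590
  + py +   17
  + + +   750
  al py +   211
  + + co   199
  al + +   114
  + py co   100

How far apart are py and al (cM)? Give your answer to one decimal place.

The two most frequent reciprocal classes, al py co and + + +, are the parental types, so the F1 was al py co / + + +.
The two rarest classes, al + co and + py +, are the double crossovers. Comparing them with the parentals, only the py allele has switched, so py is the middle locus and the order is al – py – co.
Crossovers in the al–py interval produce the single-crossover classes + py co and al + + (100 + 114 = 214) plus the double crossovers (36).
RF(al–py) = (214 + 36) / 2000 = 250/2000 = 0.1250 → 12.5 cM.

12.5 cM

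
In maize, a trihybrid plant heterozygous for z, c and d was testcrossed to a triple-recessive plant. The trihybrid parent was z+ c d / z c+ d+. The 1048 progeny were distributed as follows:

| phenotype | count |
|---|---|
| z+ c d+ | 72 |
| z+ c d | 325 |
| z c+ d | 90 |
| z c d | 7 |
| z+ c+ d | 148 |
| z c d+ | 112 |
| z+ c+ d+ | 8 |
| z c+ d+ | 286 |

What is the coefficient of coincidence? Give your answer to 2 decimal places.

0.32

The two rarest classes, z c d and z+ c+ d+, are the double crossovers. Comparing them with the parentals, only the z allele has switched, so z is the middle locus and the order is d – z – c.
d–z: (162 + 15)/1048 = 0.1689; z–c: (260 + 15)/1048 = 0.2624.
Expected DCO frequency = 0.1689 × 0.2624 ≈ 0.04432; observed = 15/1048 ≈ 0.01431.
Coefficient of coincidence = 0.01431/0.04432 ≈ 0.32.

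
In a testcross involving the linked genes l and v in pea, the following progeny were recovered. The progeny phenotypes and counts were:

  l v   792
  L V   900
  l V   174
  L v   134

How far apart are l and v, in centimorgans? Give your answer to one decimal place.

The two most frequent classes, L V (900) and l v (792), are the parental types, so the F1 was L V / l v.
The recombinant classes are L v and l V: 134 + 174 = 308.
Recombination frequency = 308/2000 = 0.1540 ≈ 15.4%, i.e. 15.4 centimorgans.

15.4 centimorgans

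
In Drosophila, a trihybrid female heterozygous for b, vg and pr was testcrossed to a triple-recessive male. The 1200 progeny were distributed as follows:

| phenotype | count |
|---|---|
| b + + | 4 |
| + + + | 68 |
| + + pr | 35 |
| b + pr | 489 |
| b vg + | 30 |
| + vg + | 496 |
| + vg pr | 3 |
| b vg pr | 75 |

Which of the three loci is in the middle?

The two most frequent reciprocal classes, b + pr and + vg +, are the parental types, so the F1 was b + pr / + vg +.
The two rarest classes, b + + and + vg pr, are the double crossovers. Comparing them with the parentals, only the pr allele has switched, so pr is the middle locus and the order is vg – pr – b.

pr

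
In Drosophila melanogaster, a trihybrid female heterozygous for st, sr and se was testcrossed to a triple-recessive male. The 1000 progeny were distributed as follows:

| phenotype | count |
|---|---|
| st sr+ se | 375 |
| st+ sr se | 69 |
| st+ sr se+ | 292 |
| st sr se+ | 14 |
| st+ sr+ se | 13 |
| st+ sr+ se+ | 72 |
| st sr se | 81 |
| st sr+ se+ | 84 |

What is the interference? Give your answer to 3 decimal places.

The two most frequent reciprocal classes, st+ sr se+ and st sr+ se, are the parental types, so the F1 was st+ sr se+ / st sr+ se.
The two rarest classes, st sr se+ and st+ sr+ se, are the double crossovers. Comparing them with the parentals, only the st allele has switched, so st is the middle locus and the order is se – st – sr.
se–st: (153 + 27)/1000 = 0.1800; st–sr: (153 + 27)/1000 = 0.1800.
Expected DCO frequency = 0.1800 × 0.1800 ≈ 0.03240; observed = 27/1000 ≈ 0.02700.
Coefficient of coincidence = 0.02700/0.03240 ≈ 0.833; interference = 1 − 0.833 = 0.167.

0.167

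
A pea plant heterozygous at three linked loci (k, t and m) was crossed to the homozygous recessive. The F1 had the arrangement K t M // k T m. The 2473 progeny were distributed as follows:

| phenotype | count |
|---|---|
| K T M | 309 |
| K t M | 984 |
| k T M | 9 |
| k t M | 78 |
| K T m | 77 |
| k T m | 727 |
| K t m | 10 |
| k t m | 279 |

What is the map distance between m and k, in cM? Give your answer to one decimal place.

7.0 cM

The two rarest classes, K t m and k T M, are the double crossovers. Comparing them with the parentals, only the m allele has switched, so m is the middle locus and the order is k – m – t.
Crossovers in the k–m interval produce the single-crossover classes k t M and K T m (78 + 77 = 155) plus the double crossovers (19).
RF(k–m) = (155 + 19) / 2473 = 174/2473 = 0.0704 → 7.0 cM.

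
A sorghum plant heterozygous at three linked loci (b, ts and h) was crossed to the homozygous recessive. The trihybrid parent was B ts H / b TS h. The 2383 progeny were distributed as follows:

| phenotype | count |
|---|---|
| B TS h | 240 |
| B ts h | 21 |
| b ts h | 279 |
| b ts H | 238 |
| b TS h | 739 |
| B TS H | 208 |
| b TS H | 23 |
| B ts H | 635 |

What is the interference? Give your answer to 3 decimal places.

The two rarest classes, B ts h and b TS H, are the double crossovers. Comparing them with the parentals, only the h allele has switched, so h is the middle locus and the order is b – h – ts.
b–h: (478 + 44)/2383 = 0.2191; h–ts: (487 + 44)/2383 = 0.2228.
Expected DCO frequency = 0.2191 × 0.2228 ≈ 0.04882; observed = 44/2383 ≈ 0.01846.
Coefficient of coincidence = 0.01846/0.04882 ≈ 0.378; interference = 1 − 0.378 = 0.622.

0.622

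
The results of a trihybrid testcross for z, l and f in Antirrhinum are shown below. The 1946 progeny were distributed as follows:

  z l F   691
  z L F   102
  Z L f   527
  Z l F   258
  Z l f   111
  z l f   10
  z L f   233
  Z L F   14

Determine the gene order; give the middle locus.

f

The two most frequent reciprocal classes, z l F and Z L f, are the parental types, so the F1 was z l F / Z L f.
The two rarest classes, z l f and Z L F, are the double crossovers. Comparing them with the parentals, only the f allele has switched, so f is the middle locus and the order is l – f – z.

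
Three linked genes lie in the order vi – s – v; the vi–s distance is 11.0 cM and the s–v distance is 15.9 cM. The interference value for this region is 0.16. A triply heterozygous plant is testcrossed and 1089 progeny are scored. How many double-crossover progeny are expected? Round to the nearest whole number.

Map distances give recombination frequencies of 0.110 and 0.159 for the two intervals.
With interference 0.16 (so coincidence = 0.84), expected double-crossover frequency = 0.110 × 0.159 × 0.84 = 0.01469.
Expected number = 0.01469 × 1089 = 16.00 ≈ 16.

16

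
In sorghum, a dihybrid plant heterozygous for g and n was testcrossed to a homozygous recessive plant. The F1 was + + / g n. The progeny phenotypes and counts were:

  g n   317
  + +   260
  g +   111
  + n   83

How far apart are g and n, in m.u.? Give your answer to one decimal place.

25.2 m.u.

The recombinant classes are + n and g +: 83 + 111 = 194.
Recombination frequency = 194/771 = 0.2516 ≈ 25.2%, i.e. 25.2 m.u.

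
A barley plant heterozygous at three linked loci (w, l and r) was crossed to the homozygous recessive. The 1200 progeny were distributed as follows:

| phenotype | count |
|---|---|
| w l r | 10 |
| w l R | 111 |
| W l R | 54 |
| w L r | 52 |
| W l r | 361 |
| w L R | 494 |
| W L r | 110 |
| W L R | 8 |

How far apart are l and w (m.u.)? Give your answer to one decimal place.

19.9 m.u.

The two most frequent reciprocal classes, w L R and W l r, are the parental types, so the F1 was w L R / W l r.
The two rarest classes, W L R and w l r, are the double crossovers. Comparing them with the parentals, only the w allele has switched, so w is the middle locus and the order is r – w – l.
Crossovers in the w–l interval produce the single-crossover classes w l R and W L r (111 + 110 = 221) plus the double crossovers (18).
RF(w–l) = (221 + 18) / 1200 = 239/1200 = 0.1992 → 19.9 m.u.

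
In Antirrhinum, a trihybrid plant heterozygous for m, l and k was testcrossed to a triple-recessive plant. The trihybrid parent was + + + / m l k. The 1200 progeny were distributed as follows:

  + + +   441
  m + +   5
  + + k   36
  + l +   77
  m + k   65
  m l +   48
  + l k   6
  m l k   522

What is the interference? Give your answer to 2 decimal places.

The two rarest classes, m + + and + l k, are the double crossovers. Comparing them with the parentals, only the m allele has switched, so m is the middle locus and the order is k – m – l.
k–m: (84 + 11)/1200 = 0.0792; m–l: (142 + 11)/1200 = 0.1275.
Expected DCO frequency = 0.0792 × 0.1275 ≈ 0.01010; observed = 11/1200 ≈ 0.00917.
Coefficient of coincidence = 0.00917/0.01010 ≈ 0.91; interference = 1 − 0.91 = 0.09.

0.09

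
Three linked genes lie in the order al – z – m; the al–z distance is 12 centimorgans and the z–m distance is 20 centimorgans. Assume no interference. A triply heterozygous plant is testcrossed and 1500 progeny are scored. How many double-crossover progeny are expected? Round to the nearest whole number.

Map distances give recombination frequencies of 0.120 and 0.200 for the two intervals.
With no interference, expected double-crossover frequency = 0.120 × 0.200 = 0.02400.
Expected number = 0.02400 × 1500 = 36.00 ≈ 36.

36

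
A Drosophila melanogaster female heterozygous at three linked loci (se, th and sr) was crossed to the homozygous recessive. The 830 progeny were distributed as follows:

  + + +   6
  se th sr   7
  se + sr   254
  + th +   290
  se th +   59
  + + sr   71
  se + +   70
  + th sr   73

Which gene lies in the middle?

The two most frequent reciprocal classes, + th + and se + sr, are the parental types, so the F1 was + th + / se + sr.
The two rarest classes, + + + and se th sr, are the double crossovers. Comparing them with the parentals, only the th allele has switched, so th is the middle locus and the order is se – th – sr.

th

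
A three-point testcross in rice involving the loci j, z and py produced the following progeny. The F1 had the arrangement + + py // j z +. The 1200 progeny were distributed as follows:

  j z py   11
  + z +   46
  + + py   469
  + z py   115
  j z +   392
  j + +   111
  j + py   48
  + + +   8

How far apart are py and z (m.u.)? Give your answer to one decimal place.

The two rarest classes, + + + and j z py, are the double crossovers. Comparing them with the parentals, only the py allele has switched, so py is the middle locus and the order is z – py – j.
Crossovers in the z–py interval produce the single-crossover classes + z py and j + + (115 + 111 = 226) plus the double crossovers (19).
RF(z–py) = (226 + 19) / 1200 = 245/1200 = 0.2042 → 20.4 m.u.

20.4 m.u.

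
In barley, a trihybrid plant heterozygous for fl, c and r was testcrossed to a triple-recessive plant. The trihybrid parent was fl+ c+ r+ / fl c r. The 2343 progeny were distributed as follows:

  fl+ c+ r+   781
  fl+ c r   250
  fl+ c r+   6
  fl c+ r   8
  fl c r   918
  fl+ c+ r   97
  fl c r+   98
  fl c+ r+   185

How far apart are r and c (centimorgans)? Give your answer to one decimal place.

8.9 centimorgans

The two rarest classes, fl+ c r+ and fl c+ r, are the double crossovers. Comparing them with the parentals, only the c allele has switched, so c is the middle locus and the order is fl – c – r.
Crossovers in the c–r interval produce the single-crossover classes fl+ c+ r and fl c r+ (97 + 98 = 195) plus the double crossovers (14).
RF(c–r) = (195 + 14) / 2343 = 209/2343 = 0.0892 → 8.9 centimorgans.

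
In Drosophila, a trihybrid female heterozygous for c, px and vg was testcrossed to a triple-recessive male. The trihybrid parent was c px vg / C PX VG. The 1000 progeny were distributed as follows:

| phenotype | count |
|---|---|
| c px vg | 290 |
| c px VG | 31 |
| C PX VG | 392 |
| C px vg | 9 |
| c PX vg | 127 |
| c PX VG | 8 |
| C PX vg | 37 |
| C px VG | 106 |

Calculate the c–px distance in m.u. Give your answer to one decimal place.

The two rarest classes, C px vg and c PX VG, are the double crossovers. Comparing them with the parentals, only the c allele has switched, so c is the middle locus and the order is px – c – vg.
Crossovers in the px–c interval produce the single-crossover classes c PX vg and C px VG (127 + 106 = 233) plus the double crossovers (17).
RF(px–c) = (233 + 17) / 1000 = 250/1000 = 0.2500 → 25.0 m.u.

25.0 m.u.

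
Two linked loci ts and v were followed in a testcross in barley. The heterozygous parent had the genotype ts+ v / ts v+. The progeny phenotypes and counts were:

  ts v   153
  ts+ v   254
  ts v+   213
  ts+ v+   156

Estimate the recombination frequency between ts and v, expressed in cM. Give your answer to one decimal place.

39.8 cM

The recombinant classes are ts+ v+ and ts v: 156 + 153 = 309.
Recombination frequency = 309/776 = 0.3982 ≈ 39.8%, i.e. 39.8 cM.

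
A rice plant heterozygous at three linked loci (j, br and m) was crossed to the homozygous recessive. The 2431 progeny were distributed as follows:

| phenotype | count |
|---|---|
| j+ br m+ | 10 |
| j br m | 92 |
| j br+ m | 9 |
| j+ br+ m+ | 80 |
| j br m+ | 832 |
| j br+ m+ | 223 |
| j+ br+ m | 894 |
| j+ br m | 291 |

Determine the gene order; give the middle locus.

The two most frequent reciprocal classes, j br m+ and j+ br+ m, are the parental types, so the F1 was j br m+ / j+ br+ m.
The two rarest classes, j+ br m+ and j br+ m, are the double crossovers. Comparing them with the parentals, only the j allele has switched, so j is the middle locus and the order is m – j – br.

j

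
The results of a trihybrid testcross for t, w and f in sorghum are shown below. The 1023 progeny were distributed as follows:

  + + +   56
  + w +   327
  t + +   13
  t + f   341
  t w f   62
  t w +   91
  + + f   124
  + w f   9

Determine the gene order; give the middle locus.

The two most frequent reciprocal classes, t + f and + w +, are the parental types, so the F1 was t + f / + w +.
The two rarest classes, t + + and + w f, are the double crossovers. Comparing them with the parentals, only the f allele has switched, so f is the middle locus and the order is t – f – w.

f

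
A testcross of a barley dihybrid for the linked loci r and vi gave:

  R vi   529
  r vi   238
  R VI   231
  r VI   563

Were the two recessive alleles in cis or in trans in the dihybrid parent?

The two most frequent classes are R vi (529) and r VI (563); these are the parental (non-recombinant) types.
So the F1 carried R vi on one chromosome and r VI on the other — the recessive alleles are on opposite chromosomes (trans / repulsion).

trans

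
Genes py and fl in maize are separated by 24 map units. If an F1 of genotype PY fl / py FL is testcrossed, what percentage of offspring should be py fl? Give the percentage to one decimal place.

12.0%

A map distance of 24 map units corresponds to a recombination frequency of 0.240.
The F1 is PY fl / py FL, so py fl is a recombinant gamete class with expected frequency r/2 = 0.240/2 = 0.1200.
That is 0.1200 = 12.0% of the progeny.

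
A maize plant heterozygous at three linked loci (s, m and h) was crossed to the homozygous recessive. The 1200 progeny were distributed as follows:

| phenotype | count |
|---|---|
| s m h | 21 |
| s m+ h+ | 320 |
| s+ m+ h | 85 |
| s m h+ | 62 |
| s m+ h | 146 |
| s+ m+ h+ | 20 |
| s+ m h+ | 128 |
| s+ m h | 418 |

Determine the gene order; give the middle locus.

The two most frequent reciprocal classes, s m+ h+ and s+ m h, are the parental types, so the F1 was s m+ h+ / s+ m h.
The two rarest classes, s+ m+ h+ and s m h, are the double crossovers. Comparing them with the parentals, only the s allele has switched, so s is the middle locus and the order is h – s – m.

s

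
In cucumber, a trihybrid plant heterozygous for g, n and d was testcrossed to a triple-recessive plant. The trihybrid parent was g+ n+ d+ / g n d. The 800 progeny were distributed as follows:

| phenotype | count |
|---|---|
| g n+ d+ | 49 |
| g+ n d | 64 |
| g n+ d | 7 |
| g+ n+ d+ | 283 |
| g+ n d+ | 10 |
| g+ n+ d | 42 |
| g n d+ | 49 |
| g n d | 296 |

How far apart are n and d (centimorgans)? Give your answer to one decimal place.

The two rarest classes, g+ n d+ and g n+ d, are the double crossovers. Comparing them with the parentals, only the n allele has switched, so n is the middle locus and the order is g – n – d.
Crossovers in the n–d interval produce the single-crossover classes g+ n+ d and g n d+ (42 + 49 = 91) plus the double crossovers (17).
RF(n–d) = (91 + 17) / 800 = 108/800 = 0.1350 → 13.5 centimorgans.

13.5 centimorgans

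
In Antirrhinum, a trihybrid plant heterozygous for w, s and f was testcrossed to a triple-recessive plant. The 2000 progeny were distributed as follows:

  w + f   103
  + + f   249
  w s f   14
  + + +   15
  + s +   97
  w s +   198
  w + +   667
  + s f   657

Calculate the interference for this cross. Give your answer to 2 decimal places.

0.47

The two most frequent reciprocal classes, w + + and + s f, are the parental types, so the F1 was w + + / + s f.
The two rarest classes, + + + and w s f, are the double crossovers. Comparing them with the parentals, only the w allele has switched, so w is the middle locus and the order is s – w – f.
s–w: (447 + 29)/2000 = 0.2380; w–f: (200 + 29)/2000 = 0.1145.
Expected DCO frequency = 0.2380 × 0.1145 ≈ 0.02725; observed = 29/2000 ≈ 0.01450.
Coefficient of coincidence = 0.01450/0.02725 ≈ 0.53; interference = 1 − 0.53 = 0.47.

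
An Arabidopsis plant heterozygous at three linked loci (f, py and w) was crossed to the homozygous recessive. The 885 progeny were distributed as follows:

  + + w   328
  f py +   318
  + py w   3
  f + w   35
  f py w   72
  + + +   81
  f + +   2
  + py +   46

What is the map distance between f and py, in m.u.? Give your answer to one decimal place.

The two most frequent reciprocal classes, + + w and f py +, are the parental types, so the F1 was + + w / f py +.
The two rarest classes, + py w and f + +, are the double crossovers. Comparing them with the parentals, only the py allele has switched, so py is the middle locus and the order is f – py – w.
Crossovers in the f–py interval produce the single-crossover classes f + w and + py + (35 + 46 = 81) plus the double crossovers (5).
RF(f–py) = (81 + 5) / 885 = 86/885 = 0.0972 → 9.7 m.u.

9.7 m.u.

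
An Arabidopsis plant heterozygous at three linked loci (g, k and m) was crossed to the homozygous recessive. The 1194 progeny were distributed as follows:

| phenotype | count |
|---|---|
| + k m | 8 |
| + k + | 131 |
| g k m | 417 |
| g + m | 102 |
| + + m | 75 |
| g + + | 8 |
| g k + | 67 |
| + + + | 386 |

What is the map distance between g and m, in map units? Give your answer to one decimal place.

The two most frequent reciprocal classes, g k m and + + +, are the parental types, so the F1 was g k m / + + +.
The two rarest classes, + k m and g + +, are the double crossovers. Comparing them with the parentals, only the g allele has switched, so g is the middle locus and the order is k – g – m.
Crossovers in the g–m interval produce the single-crossover classes g k + and + + m (67 + 75 = 142) plus the double crossovers (16).
RF(g–m) = (142 + 16) / 1194 = 158/1194 = 0.1323 → 13.2 map units.

13.2 map units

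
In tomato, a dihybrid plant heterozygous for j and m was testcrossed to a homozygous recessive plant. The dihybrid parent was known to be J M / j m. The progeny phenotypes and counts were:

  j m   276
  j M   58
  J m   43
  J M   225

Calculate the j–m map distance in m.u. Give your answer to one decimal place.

16.8 m.u.

The recombinant classes are J m and j M: 43 + 58 = 101.
Recombination frequency = 101/602 = 0.1678 ≈ 16.8%, i.e. 16.8 m.u.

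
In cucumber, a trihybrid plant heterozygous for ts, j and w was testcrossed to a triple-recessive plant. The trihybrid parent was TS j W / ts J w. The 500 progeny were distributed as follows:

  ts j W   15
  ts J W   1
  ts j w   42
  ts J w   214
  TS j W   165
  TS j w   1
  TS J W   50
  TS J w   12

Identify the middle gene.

The two rarest classes, TS j w and ts J W, are the double crossovers. Comparing them with the parentals, only the w allele has switched, so w is the middle locus and the order is j – w – ts.

w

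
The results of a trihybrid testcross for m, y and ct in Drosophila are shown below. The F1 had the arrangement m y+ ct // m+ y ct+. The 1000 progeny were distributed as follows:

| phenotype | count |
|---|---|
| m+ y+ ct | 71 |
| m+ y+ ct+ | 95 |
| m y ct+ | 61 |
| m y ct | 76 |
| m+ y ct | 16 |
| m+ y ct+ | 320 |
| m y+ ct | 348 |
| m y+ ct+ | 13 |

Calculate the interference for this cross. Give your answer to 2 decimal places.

The two rarest classes, m y+ ct+ and m+ y ct, are the double crossovers. Comparing them with the parentals, only the ct allele has switched, so ct is the middle locus and the order is y – ct – m.
y–ct: (171 + 29)/1000 = 0.2000; ct–m: (132 + 29)/1000 = 0.1610.
Expected DCO frequency = 0.2000 × 0.1610 ≈ 0.03220; observed = 29/1000 ≈ 0.02900.
Coefficient of coincidence = 0.02900/0.03220 ≈ 0.90; interference = 1 − 0.90 = 0.10.

0.10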